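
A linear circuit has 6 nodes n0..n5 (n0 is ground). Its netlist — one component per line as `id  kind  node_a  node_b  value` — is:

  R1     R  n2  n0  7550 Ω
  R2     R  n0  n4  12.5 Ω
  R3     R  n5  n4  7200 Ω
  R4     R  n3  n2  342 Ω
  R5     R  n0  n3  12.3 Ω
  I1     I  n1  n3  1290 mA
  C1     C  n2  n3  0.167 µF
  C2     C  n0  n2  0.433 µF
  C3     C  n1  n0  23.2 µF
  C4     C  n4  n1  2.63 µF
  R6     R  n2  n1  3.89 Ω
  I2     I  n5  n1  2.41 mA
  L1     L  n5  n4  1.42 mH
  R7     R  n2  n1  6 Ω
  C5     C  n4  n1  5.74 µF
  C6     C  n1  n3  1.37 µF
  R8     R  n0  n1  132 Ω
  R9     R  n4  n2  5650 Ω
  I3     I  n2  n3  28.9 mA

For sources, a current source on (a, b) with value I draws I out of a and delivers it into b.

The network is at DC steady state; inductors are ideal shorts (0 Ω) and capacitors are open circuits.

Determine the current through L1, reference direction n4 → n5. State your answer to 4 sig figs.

MNA unknowns: 5 node voltages V₁..V_5 plus 1 source current (L1)
R1: Y=0.0001325 on G[2,0]
R2: Y=0.08000 on G[0,4]
R3: Y=0.0001389 on G[5,4]
R4: Y=0.002924 on G[3,2]
R5: Y=0.08130 on G[0,3]
I1: z[1]−=1.29, z[3]+=1.29
C1: Y=0.000 on G[2,3]
C2: Y=0.000 on G[0,2]
C3: Y=0.000 on G[1,0]
C4: Y=0.000 on G[4,1]
R6: Y=0.2571 on G[2,1]
I2: z[5]−=0.00241, z[1]+=0.00241
L1: row V5−V4=0, i_L1 at 5,4
R7: Y=0.1667 on G[2,1]
C5: Y=0.000 on G[4,1]
C6: Y=0.000 on G[1,3]
R8: Y=0.007576 on G[0,1]
R9: Y=0.0001770 on G[4,2]
I3: z[2]−=0.0289, z[3]+=0.0289
solve → V1=-118.9, V2=-118.0, V3=11.56, V4=-0.2906, V5=-0.2906
aux → i_L1=-0.002410

0.002410 A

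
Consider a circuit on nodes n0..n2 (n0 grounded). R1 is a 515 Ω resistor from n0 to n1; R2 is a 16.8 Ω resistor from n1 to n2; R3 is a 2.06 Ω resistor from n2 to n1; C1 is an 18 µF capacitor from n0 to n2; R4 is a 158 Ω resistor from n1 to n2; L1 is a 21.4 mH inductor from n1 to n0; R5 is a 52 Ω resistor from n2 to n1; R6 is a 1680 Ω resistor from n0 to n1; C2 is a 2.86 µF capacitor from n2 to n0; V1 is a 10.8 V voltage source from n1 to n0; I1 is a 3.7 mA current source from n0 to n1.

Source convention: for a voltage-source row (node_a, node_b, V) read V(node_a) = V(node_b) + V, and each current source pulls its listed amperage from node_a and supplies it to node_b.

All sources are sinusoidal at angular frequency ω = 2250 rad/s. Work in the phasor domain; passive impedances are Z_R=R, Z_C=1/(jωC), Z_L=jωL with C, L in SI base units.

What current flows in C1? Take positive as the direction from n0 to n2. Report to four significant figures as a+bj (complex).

Apply KCL at each of the 2 non-ground nodes and solve the resulting linear system.
Node n1: branches {R1, R2, R3, R4, L1, R5, R6, V1, I1} → V_1 = 10.80+0.000j
Node n2: branches {R2, R3, C1, R4, R5, C2} → V_2 = 10.73-0.8825j
Source currents: i(V1)=-0.06512-0.2792j

-0.03574-0.4345j A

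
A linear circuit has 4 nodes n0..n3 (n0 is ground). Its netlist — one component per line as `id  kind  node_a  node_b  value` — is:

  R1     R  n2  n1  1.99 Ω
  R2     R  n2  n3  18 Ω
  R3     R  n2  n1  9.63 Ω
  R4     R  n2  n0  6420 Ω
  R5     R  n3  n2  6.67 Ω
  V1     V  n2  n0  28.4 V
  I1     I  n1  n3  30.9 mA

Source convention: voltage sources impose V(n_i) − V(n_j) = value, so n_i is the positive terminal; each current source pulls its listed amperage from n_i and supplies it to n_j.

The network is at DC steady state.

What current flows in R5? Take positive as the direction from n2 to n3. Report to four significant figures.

Element admittances at DC:
  Y(R1) = 0.5025 S between n2,n1
  Y(R2) = 0.05556 S between n2,n3
  Y(R3) = 0.1038 S between n2,n1
  Y(R4) = 0.0001558 S between n2,n0
  Y(R5) = 0.1499 S between n3,n2
  V1: constraint V(n2)−V(n0) = 28.4
  I1: injects 0.0309 A into n3 (from n1)
Assemble and solve the 4×4 MNA system:
  V(n1)=28.35  V(n2)=28.40  V(n3)=28.55
  i(V1)=-0.004424

-0.02255 A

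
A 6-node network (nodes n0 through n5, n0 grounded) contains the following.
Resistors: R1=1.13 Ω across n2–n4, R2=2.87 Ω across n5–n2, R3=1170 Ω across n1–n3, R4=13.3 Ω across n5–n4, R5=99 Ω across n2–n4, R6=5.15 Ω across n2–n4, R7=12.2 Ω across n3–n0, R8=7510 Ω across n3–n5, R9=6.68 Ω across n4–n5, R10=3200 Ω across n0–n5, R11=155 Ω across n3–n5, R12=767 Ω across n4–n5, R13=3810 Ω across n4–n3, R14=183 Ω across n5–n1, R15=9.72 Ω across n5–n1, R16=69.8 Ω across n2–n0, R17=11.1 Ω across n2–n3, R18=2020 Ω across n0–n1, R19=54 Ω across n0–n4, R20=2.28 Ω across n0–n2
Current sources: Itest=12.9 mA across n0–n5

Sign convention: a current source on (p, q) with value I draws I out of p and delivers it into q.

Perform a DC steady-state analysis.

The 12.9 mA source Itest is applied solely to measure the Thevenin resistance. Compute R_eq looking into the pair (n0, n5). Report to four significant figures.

Apply KCL at each of the 5 non-ground nodes and solve the resulting linear system.
Node n1: branches {R3, R14, R15, R18} → V_1 = 0.04753
Node n2: branches {R1, R2, R5, R6, R16, R17, R20} → V_2 = 0.02464
Node n3: branches {R3, R7, R8, R11, R13, R17} → V_3 = 0.01437
Node n4: branches {R1, R4, R5, R6, R9, R12, R13, R19} → V_4 = 0.02826
Node n5: branches {R2, R4, R8, R9, R10, R11, R12, R14, R15, Itest} → V_5 = 0.04801

R_eq = 3.722 Ω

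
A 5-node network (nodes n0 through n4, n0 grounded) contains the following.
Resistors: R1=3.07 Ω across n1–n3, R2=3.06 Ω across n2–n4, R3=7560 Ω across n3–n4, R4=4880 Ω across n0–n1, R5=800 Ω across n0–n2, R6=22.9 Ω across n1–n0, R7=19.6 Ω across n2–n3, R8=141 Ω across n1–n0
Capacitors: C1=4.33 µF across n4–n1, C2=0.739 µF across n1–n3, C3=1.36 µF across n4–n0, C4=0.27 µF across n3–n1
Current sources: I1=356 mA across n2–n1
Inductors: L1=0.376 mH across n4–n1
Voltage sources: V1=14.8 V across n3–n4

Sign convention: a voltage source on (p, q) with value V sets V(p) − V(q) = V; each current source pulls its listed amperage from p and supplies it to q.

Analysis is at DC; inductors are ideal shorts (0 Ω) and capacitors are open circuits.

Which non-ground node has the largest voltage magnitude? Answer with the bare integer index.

3

Apply KCL at each of the 4 non-ground nodes and solve the resulting linear system.
Node n1: branches {R1, R4, C1, R6, C2, I1, R8, C4, L1} → V_1 = -0.02521
Node n2: branches {R2, R5, I1, R7} → V_2 = 1.028
Node n3: branches {R1, R3, C2, R7, C4, V1} → V_3 = 14.77
Node n4: branches {R2, R3, C1, C3, L1, V1} → V_4 = -0.02521
Source currents: i(L1)=-5.178, i(V1)=-5.524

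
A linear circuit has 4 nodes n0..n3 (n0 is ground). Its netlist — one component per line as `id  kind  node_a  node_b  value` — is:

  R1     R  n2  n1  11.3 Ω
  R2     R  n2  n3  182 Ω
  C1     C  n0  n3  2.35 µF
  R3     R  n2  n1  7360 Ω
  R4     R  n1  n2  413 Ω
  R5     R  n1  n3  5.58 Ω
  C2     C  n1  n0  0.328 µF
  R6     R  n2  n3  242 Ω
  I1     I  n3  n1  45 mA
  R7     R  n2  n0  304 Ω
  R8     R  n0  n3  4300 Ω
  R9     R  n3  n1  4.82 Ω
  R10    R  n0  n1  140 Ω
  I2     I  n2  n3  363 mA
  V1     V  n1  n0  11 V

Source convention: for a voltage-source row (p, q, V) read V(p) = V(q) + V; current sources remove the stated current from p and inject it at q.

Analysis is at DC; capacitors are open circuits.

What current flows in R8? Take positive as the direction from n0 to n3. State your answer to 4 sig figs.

-0.002722 A

MNA unknowns: 3 node voltages V₁..V_3 plus 1 source current (V1)
R1: Y=0.08850 on G[2,1]
R2: Y=0.005495 on G[2,3]
C1: Y=0.000 on G[0,3]
R3: Y=0.0001359 on G[2,1]
R4: Y=0.002421 on G[1,2]
R5: Y=0.1792 on G[1,3]
C2: Y=0.000 on G[1,0]
R6: Y=0.004132 on G[2,3]
I1: z[3]−=0.045, z[1]+=0.045
R7: Y=0.003289 on G[2,0]
R8: Y=0.0002326 on G[0,3]
R9: Y=0.2075 on G[3,1]
R10: Y=0.007143 on G[0,1]
I2: z[2]−=0.363, z[3]+=0.363
V1: row V1−V0=11, i_V1 at 1,0
solve → V1=11.00, V2=7.226, V3=11.70
aux → i_V1=-0.1051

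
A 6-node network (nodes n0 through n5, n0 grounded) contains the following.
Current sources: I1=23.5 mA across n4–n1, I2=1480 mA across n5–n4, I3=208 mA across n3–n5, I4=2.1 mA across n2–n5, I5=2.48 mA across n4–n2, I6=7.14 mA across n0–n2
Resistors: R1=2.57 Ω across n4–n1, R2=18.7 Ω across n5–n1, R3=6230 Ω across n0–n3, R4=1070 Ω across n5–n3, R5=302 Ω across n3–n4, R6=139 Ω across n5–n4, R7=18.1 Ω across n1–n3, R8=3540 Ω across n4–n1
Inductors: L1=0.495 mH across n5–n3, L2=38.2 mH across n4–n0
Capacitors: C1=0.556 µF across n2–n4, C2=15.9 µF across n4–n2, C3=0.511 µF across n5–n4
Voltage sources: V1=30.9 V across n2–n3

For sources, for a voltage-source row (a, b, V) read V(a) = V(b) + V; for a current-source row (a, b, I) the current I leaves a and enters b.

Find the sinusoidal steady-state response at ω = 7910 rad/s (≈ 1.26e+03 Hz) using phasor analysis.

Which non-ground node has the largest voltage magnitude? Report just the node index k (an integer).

5

Apply KCL at each of the 5 non-ground nodes and solve the resulting linear system.
Node n1: branches {I1, R1, R2, R7, R8} → V_1 = -5.733+1.766j
Node n2: branches {I4, C1, C2, I5, I6, V1} → V_2 = 6.007-3.988j
Node n3: branches {I3, L1, R3, R4, R5, R7, V1} → V_3 = -24.89-3.988j
Node n4: branches {I1, I2, R1, C1, C2, I5, R5, R6, R8, L2, C3} → V_4 = -0.1934+3.365j
Node n5: branches {I2, I3, I4, R2, L1, R4, R6, C3} → V_5 = -26.71-3.930j
Source currents: i(V1)=-0.9495-0.8071j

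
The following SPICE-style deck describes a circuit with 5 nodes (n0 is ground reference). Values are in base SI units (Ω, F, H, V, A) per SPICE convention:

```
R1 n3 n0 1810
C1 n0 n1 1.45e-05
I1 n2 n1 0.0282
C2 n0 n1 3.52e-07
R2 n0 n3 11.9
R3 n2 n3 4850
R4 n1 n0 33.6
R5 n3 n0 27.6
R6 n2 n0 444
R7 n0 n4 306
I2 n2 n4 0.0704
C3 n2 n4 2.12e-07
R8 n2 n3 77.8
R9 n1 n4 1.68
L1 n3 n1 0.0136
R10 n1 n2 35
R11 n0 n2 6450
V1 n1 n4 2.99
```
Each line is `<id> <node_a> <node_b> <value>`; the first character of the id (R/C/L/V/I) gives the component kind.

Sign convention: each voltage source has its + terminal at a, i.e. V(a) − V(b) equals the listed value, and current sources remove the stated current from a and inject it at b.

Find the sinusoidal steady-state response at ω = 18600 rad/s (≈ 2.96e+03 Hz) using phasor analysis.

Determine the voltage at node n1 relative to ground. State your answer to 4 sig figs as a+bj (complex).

0.02986-0.1510j V

Element admittances at ω=18600 rad/s:
  Y(R1) = 0.0005525+0.000j S between n3,n0
  Y(C1) = 0.000+0.2697j S between n0,n1
  I1: injects 0.0282 A into n1 (from n2)
  Y(C2) = 0.000+0.006547j S between n0,n1
  Y(R2) = 0.08403+0.000j S between n0,n3
  Y(R3) = 0.0002062+0.000j S between n2,n3
  Y(R4) = 0.02976+0.000j S between n1,n0
  Y(R5) = 0.03623+0.000j S between n3,n0
  Y(R6) = 0.002252+0.000j S between n2,n0
  Y(R7) = 0.003268+0.000j S between n0,n4
  I2: injects 0.0704 A into n4 (from n2)
  Y(C3) = 0.000+0.003943j S between n2,n4
  Y(R8) = 0.01285+0.000j S between n2,n3
  Y(R9) = 0.5952+0.000j S between n1,n4
  Y(L1) = 0.000-0.003953j S between n3,n1
  Y(R10) = 0.02857+0.000j S between n1,n2
  Y(R11) = 0.0001550+0.000j S between n0,n2
  V1: constraint V(n1)−V(n4) = 2.99
Assemble and solve the 5×5 MNA system:
  V(n1)=0.02986-0.1510j  V(n2)=-2.288-0.1652j  V(n3)=-0.2270-0.02370j  V(n4)=-2.960-0.1510j
  i(V1)=-1.860-0.003143j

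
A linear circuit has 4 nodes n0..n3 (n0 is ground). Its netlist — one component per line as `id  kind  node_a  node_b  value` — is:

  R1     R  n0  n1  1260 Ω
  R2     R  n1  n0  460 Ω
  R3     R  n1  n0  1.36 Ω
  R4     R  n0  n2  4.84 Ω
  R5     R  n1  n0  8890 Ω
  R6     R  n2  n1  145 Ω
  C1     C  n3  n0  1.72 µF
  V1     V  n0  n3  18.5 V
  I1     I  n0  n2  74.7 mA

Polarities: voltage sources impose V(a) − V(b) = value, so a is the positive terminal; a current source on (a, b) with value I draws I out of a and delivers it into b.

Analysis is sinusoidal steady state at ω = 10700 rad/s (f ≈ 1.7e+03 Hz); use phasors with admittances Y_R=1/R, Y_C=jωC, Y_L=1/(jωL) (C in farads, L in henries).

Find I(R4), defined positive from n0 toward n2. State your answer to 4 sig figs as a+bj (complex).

Element admittances at ω=10700 rad/s:
  Y(R1) = 0.0007937+0.000j S between n0,n1
  Y(R2) = 0.002174+0.000j S between n1,n0
  Y(R3) = 0.7353+0.000j S between n1,n0
  Y(R4) = 0.2066+0.000j S between n0,n2
  Y(R5) = 0.0001125+0.000j S between n1,n0
  Y(R6) = 0.006897+0.000j S between n2,n1
  Y(C1) = 0.000+0.01840j S between n3,n0
  V1: constraint V(n0)−V(n3) = 18.5
  I1: injects 0.0747 A into n2 (from n0)
Assemble and solve the 4×4 MNA system:
  V(n1)=0.003239+0.000j  V(n2)=0.3500+0.000j  V(n3)=-18.50+0.000j
  i(V1)=0.000-0.3405j

-0.07231+0.000j A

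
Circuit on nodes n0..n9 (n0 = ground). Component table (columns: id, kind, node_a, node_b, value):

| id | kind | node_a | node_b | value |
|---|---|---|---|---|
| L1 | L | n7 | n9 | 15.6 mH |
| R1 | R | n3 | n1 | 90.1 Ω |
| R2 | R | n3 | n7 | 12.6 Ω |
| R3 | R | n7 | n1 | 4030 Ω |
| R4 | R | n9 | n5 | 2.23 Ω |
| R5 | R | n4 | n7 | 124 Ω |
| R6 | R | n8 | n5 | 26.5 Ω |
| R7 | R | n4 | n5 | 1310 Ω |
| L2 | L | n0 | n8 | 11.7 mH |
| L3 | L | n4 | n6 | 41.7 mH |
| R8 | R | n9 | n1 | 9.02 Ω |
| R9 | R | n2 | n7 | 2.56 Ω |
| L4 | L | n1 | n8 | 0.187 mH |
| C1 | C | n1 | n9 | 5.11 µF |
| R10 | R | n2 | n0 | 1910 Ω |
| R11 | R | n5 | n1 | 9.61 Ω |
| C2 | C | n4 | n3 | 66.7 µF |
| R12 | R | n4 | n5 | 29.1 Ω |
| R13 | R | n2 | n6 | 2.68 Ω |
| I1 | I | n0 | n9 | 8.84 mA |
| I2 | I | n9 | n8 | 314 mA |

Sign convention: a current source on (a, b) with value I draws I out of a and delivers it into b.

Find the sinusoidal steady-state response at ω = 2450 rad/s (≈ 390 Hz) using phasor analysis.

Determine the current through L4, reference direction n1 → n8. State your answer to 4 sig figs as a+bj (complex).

-0.2662+0.001566j A

Element admittances at ω=2450 rad/s:
  Y(L1) = 0.000-0.02616j S between n7,n9
  Y(R1) = 0.01110+0.000j S between n3,n1
  Y(R2) = 0.07937+0.000j S between n3,n7
  Y(R3) = 0.0002481+0.000j S between n7,n1
  Y(R4) = 0.4484+0.000j S between n9,n5
  Y(R5) = 0.008065+0.000j S between n4,n7
  Y(R6) = 0.03774+0.000j S between n8,n5
  Y(R7) = 0.0007634+0.000j S between n4,n5
  Y(L2) = 0.000-0.03489j S between n0,n8
  Y(L3) = 0.000-0.009788j S between n4,n6
  Y(R8) = 0.1109+0.000j S between n9,n1
  Y(R9) = 0.3906+0.000j S between n2,n7
  Y(L4) = 0.000-2.183j S between n1,n8
  Y(C1) = 0.000+0.01252j S between n1,n9
  Y(R10) = 0.0005236+0.000j S between n2,n0
  Y(R11) = 0.1041+0.000j S between n5,n1
  Y(C2) = 0.000+0.1634j S between n4,n3
  Y(R12) = 0.03436+0.000j S between n4,n5
  Y(R13) = 0.3731+0.000j S between n2,n6
  I1: injects 0.00884 A into n9 (from n0)
  I2: injects 0.314 A into n8 (from n9)
Assemble and solve the 9×9 MNA system:
  V(n1)=0.006669+0.1460j  V(n2)=-0.9686+0.4922j  V(n3)=-0.8816+0.3913j  V(n4)=-0.9149+0.4097j  V(n5)=-1.011+0.2196j  V(n6)=-0.9708+0.4907j  V(n7)=-0.9679+0.4942j  V(n8)=0.007387+0.2679j  V(n9)=-1.340+0.2177j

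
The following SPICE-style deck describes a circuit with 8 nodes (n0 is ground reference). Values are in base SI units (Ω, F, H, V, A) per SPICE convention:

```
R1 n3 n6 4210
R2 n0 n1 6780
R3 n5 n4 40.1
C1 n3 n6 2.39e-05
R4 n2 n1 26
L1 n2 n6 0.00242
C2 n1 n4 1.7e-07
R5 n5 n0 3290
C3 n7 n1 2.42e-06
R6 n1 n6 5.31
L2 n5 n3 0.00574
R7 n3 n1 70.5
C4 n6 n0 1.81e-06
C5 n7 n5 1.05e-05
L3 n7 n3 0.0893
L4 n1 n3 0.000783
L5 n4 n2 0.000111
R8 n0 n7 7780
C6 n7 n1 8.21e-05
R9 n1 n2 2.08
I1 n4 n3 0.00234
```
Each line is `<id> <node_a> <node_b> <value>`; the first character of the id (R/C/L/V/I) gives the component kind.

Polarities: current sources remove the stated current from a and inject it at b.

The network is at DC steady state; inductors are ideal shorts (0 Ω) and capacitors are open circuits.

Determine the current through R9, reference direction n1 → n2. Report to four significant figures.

MNA unknowns: 7 node voltages V₁..V_7 plus 5 source currents (L1, L2, L3, L4, L5)
R1: Y=0.0002375 on G[3,6]
R2: Y=0.0001475 on G[0,1]
R3: Y=0.02494 on G[5,4]
C1: Y=0.000 on G[3,6]
R4: Y=0.03846 on G[2,1]
L1: row V2−V6=0, i_L1 at 2,6
C2: Y=0.000 on G[1,4]
R5: Y=0.0003040 on G[5,0]
C3: Y=0.000 on G[7,1]
R6: Y=0.1883 on G[1,6]
L2: row V5−V3=0, i_L2 at 5,3
R7: Y=0.01418 on G[3,1]
C4: Y=0.000 on G[6,0]
C5: Y=0.000 on G[7,5]
L3: row V7−V3=0, i_L3 at 7,3
L4: row V1−V3=0, i_L4 at 1,3
L5: row V4−V2=0, i_L5 at 4,2
R8: Y=0.0001285 on G[0,7]
C6: Y=0.000 on G[7,1]
R9: Y=0.4808 on G[1,2]
I1: z[4]−=0.00234, z[3]+=0.00234
solve → V1=0.000, V2=-0.003194, V3=0.000, V4=-0.003194, V5=0.000, V6=-0.003194, V7=0.000
aux → i_L1=-0.0006022, i_L2=-7.964e-05, i_L3=0.000, i_L4=-0.002260, i_L5=-0.002260

0.001535 A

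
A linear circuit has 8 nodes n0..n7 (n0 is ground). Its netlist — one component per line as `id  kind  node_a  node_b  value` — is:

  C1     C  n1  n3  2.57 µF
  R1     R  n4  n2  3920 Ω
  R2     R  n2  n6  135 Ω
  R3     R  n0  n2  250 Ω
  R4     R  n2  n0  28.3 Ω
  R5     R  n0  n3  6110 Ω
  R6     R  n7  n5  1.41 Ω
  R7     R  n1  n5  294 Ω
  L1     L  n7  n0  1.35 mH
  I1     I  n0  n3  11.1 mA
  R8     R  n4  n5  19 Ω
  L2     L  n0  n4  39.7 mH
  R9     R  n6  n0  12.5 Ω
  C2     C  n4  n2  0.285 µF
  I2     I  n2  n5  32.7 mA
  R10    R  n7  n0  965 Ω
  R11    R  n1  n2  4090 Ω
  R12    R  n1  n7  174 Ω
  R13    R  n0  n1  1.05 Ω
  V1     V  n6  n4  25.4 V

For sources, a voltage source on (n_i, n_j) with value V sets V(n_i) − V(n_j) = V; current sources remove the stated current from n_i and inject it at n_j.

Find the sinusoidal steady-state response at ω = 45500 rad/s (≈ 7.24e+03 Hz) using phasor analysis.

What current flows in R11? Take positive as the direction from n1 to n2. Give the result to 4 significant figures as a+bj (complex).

Apply KCL at each of the 7 non-ground nodes and solve the resulting linear system.
Node n1: branches {C1, R7, R11, R12, R13} → V_1 = -0.1434-0.04410j
Node n2: branches {R1, R2, R3, R4, C2, I2, R11} → V_2 = -1.675-5.489j
Node n3: branches {C1, R5, I1} → V_3 = -0.1433-0.1392j
Node n4: branches {R1, R8, L2, C2, V1} → V_4 = -21.58-0.1531j
Node n5: branches {R6, R7, R8, I2} → V_5 = -16.41-4.286j
Node n6: branches {R2, R9, V1} → V_6 = 3.820-0.1531j
Node n7: branches {R6, L1, R10, R12} → V_7 = -16.15-4.613j
Source currents: i(V1)=-0.3463-0.02728j

0.0003745+0.001331j A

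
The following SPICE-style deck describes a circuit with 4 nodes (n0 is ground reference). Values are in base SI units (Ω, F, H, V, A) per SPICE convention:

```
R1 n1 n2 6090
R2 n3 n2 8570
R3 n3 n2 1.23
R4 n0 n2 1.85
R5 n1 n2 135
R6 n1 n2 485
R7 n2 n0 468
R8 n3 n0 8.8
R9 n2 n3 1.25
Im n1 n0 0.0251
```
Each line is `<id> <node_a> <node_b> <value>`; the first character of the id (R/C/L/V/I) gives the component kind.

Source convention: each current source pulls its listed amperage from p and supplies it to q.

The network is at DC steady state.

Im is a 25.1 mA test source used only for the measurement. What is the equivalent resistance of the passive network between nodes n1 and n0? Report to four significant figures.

Element admittances at DC:
  Y(R1) = 0.0001642 S between n1,n2
  Y(R2) = 0.0001167 S between n3,n2
  Y(R3) = 0.8130 S between n3,n2
  Y(R4) = 0.5405 S between n0,n2
  Y(R5) = 0.007407 S between n1,n2
  Y(R6) = 0.002062 S between n1,n2
  Y(R7) = 0.002137 S between n2,n0
  Y(R8) = 0.1136 S between n3,n0
  Y(R9) = 0.8000 S between n2,n3
  Im: injects 0.0251 A into n0 (from n1)
Assemble and solve the 3×3 MNA system:
  V(n1)=-2.644  V(n2)=-0.03868  V(n3)=-0.03614

R_eq = 105.3 Ω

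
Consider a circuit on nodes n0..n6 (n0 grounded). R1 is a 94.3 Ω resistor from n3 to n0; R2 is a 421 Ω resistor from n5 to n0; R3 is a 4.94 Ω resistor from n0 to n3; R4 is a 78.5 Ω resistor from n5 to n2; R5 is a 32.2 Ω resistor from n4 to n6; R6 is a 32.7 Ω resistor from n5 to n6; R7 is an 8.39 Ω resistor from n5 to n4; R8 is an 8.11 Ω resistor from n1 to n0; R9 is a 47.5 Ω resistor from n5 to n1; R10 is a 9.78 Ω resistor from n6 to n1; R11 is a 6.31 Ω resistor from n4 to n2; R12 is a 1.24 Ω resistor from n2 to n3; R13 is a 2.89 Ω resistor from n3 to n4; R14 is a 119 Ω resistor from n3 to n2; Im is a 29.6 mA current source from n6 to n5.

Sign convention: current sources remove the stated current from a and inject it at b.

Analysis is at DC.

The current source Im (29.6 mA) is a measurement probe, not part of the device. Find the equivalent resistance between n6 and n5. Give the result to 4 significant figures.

Apply KCL at each of the 6 non-ground nodes and solve the resulting linear system.
Node n1: branches {R8, R9, R10} → V_1 = -0.06206
Node n2: branches {R4, R11, R12, R14} → V_2 = 0.03778
Node n3: branches {R1, R3, R12, R13, R14} → V_3 = 0.03419
Node n4: branches {R5, R7, R11, R13} → V_4 = 0.04680
Node n5: branches {R2, R4, R6, R7, R9, Im} → V_5 = 0.1549
Node n6: branches {R5, R6, R10, Im} → V_6 = -0.1816

R_eq = 11.37 Ω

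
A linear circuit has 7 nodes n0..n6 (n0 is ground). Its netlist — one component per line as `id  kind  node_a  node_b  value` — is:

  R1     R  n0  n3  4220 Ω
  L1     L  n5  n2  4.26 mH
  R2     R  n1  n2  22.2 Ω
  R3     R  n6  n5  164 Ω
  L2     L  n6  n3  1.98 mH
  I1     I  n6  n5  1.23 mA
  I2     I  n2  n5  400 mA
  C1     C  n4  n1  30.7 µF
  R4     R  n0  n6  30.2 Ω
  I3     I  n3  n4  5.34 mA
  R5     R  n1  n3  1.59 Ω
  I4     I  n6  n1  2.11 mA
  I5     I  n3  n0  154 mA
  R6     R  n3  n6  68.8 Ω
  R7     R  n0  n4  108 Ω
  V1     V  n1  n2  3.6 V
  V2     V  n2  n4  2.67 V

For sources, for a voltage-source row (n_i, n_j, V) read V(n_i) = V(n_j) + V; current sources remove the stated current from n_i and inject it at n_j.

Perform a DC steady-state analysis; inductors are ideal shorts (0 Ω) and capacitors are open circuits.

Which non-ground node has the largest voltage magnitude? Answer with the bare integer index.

4

Apply KCL at each of the 6 non-ground nodes and solve the resulting linear system.
Node n1: branches {R2, C1, R5, I4, V1} → V_1 = -2.118
Node n2: branches {L1, R2, I2, V1, V2} → V_2 = -5.718
Node n3: branches {R1, L2, I3, R5, I5, R6} → V_3 = -2.289
Node n4: branches {C1, I3, R7, V2} → V_4 = -8.388
Node n5: branches {L1, R3, I1, I2} → V_5 = -5.718
Node n6: branches {R3, L2, I1, R4, I4, R6} → V_6 = -2.289
Source currents: i(L1)=0.4221, i(L2)=0.05154, i(V1)=-0.2673, i(V2)=-0.08301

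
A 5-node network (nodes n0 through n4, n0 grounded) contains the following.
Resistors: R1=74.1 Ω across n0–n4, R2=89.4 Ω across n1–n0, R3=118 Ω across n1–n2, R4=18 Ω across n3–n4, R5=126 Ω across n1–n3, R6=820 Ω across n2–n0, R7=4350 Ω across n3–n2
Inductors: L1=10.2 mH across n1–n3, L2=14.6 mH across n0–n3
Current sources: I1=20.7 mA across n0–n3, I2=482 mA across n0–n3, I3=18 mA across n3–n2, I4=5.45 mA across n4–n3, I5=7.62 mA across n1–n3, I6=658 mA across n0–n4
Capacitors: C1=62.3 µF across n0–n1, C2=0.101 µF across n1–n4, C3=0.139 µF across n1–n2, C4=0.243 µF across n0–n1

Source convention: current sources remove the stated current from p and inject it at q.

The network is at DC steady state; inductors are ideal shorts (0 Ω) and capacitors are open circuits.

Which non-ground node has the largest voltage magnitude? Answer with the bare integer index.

MNA unknowns: 4 node voltages V₁..V_4 plus 2 source currents (L1, L2)
R1: Y=0.01350 on G[0,4]
L1: row V1−V3=0, i_L1 at 1,3
I1: z[0]−=0.0207, z[3]+=0.0207
L2: row V0−V3=0, i_L2 at 0,3
R2: Y=0.01119 on G[1,0]
R3: Y=0.008475 on G[1,2]
C1: Y=0.000 on G[0,1]
I2: z[0]−=0.482, z[3]+=0.482
C2: Y=0.000 on G[1,4]
C3: Y=0.000 on G[1,2]
I3: z[3]−=0.018, z[2]+=0.018
R4: Y=0.05556 on G[3,4]
C4: Y=0.000 on G[0,1]
I4: z[4]−=0.00545, z[3]+=0.00545
I5: z[1]−=0.00762, z[3]+=0.00762
R5: Y=0.007937 on G[1,3]
R6: Y=0.001220 on G[2,0]
R7: Y=0.0002299 on G[3,2]
I6: z[0]−=0.658, z[4]+=0.658
solve → V1=0.000, V2=1.814, V3=0.000, V4=9.450
aux → i_L1=0.007751, i_L2=-1.031

4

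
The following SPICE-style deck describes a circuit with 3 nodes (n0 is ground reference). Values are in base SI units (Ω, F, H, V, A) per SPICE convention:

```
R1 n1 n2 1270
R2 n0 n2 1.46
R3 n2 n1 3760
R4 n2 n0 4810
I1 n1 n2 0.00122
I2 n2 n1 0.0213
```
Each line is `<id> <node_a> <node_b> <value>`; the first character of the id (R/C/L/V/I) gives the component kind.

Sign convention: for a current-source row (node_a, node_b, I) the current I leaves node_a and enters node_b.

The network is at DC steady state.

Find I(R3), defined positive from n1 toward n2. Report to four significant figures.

Apply KCL at each of the 2 non-ground nodes and solve the resulting linear system.
Node n1: branches {R1, R3, I1, I2} → V_1 = 19.06
Node n2: branches {R1, R2, R3, R4, I1, I2} → V_2 = 0.000

0.005070 A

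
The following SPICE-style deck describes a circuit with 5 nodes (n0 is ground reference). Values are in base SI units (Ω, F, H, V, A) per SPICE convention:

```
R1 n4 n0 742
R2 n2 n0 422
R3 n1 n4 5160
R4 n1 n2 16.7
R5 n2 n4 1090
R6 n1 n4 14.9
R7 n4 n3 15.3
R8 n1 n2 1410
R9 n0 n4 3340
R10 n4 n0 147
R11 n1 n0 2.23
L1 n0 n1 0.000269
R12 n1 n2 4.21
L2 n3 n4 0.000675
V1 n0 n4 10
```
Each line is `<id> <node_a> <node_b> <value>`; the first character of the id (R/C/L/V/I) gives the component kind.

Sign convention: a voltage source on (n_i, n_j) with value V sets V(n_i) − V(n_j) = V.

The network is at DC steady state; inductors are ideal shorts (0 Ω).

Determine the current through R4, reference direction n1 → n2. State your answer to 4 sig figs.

Apply KCL at each of the 4 non-ground nodes and solve the resulting linear system.
Node n1: branches {R3, R4, R6, R8, R11, L1, R12} → V_1 = 0.000
Node n2: branches {R2, R4, R5, R8, R12} → V_2 = -0.03044
Node n3: branches {R7, L2} → V_3 = -10.00
Node n4: branches {R1, R3, R5, R6, R7, R9, R10, L2, V1} → V_4 = -10.00
Source currents: i(L1)=0.6822, i(L2)=0.000, i(V1)=-0.7667

0.001823 A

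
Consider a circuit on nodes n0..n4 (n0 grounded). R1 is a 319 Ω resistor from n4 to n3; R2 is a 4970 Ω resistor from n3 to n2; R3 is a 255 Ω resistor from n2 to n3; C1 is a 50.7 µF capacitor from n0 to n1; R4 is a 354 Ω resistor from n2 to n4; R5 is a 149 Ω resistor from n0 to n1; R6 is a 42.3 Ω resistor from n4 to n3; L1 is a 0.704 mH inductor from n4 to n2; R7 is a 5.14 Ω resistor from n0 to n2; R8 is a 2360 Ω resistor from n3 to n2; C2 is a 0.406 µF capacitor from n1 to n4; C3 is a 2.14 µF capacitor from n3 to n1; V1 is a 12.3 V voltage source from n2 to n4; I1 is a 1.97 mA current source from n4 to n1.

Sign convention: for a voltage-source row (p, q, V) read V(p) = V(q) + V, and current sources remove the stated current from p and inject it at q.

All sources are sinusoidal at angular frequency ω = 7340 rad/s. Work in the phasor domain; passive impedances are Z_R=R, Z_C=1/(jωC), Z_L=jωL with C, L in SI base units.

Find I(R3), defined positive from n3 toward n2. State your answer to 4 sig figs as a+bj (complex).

-0.03260+0.01484j A

Element admittances at ω=7340 rad/s:
  Y(R1) = 0.003135+0.000j S between n4,n3
  Y(R2) = 0.0002012+0.000j S between n3,n2
  Y(R3) = 0.003922+0.000j S between n2,n3
  Y(C1) = 0.000+0.3721j S between n0,n1
  Y(R4) = 0.002825+0.000j S between n2,n4
  Y(R5) = 0.006711+0.000j S between n0,n1
  Y(R6) = 0.02364+0.000j S between n4,n3
  Y(L1) = 0.000-0.1935j S between n4,n2
  Y(R7) = 0.1946+0.000j S between n0,n2
  Y(R8) = 0.0004237+0.000j S between n3,n2
  Y(C2) = 0.000+0.002980j S between n1,n4
  Y(C3) = 0.000+0.01571j S between n3,n1
  V1: constraint V(n2)−V(n4) = 12.3
  I1: injects 0.00197 A into n1 (from n4)
Assemble and solve the 5×5 MNA system:
  V(n1)=-0.4140+0.1775j  V(n2)=0.3538+0.7858j  V(n3)=-7.958+4.569j  V(n4)=-11.95+0.7858j
  i(V1)=-0.1414+2.245j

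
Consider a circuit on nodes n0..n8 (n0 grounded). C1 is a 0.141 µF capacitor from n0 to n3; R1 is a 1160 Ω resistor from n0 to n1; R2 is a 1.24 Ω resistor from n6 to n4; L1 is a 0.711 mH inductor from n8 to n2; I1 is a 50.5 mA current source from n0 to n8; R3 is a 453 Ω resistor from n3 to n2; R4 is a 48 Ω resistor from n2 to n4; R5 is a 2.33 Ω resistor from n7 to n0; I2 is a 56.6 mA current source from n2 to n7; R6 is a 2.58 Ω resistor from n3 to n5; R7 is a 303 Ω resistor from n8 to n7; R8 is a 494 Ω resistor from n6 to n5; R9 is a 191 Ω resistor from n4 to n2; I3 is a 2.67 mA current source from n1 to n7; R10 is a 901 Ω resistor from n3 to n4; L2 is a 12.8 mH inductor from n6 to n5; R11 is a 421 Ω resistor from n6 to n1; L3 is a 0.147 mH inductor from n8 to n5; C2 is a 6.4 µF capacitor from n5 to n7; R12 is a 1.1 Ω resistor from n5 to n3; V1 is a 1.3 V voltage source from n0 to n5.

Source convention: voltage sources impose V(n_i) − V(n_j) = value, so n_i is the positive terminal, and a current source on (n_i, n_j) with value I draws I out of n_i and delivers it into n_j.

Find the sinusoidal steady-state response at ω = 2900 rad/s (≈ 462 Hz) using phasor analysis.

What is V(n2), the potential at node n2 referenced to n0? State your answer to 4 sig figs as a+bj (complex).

-1.303-0.1154j V

MNA unknowns: 8 node voltages V₁..V_8 plus 1 source current (V1)
C1: Y=0.000+0.0004089j on G[0,3]
R1: Y=0.0008621+0.000j on G[0,1]
R2: Y=0.8065+0.000j on G[6,4]
L1: Y=0.000-0.4850j on G[8,2]
I1: z[0]−=0.0505, z[8]+=0.0505
R3: Y=0.002208+0.000j on G[3,2]
R4: Y=0.02083+0.000j on G[2,4]
R5: Y=0.4292+0.000j on G[7,0]
I2: z[2]−=0.0566, z[7]+=0.0566
R6: Y=0.3876+0.000j on G[3,5]
R7: Y=0.003300+0.000j on G[8,7]
R8: Y=0.002024+0.000j on G[6,5]
R9: Y=0.005236+0.000j on G[4,2]
I3: z[1]−=0.00267, z[7]+=0.00267
R10: Y=0.001110+0.000j on G[3,4]
L2: Y=0.000-0.02694j on G[6,5]
R11: Y=0.002375+0.000j on G[6,1]
L3: Y=0.000-2.346j on G[8,5]
C2: Y=0.000+0.01856j on G[5,7]
R12: Y=0.9091+0.000j on G[5,3]
V1: row V0−V5=1.3, i_V1 at 0,5
solve → V1=-1.758-0.05487j, V2=-1.303-0.1154j, V3=-1.300+0.0001482j, V4=-1.273-0.07595j, V5=-1.300+0.000j, V6=-1.272-0.07478j, V7=0.1245-0.06113j, V8=-1.300-0.0002623j
aux → i_V1=0.001417-0.02682j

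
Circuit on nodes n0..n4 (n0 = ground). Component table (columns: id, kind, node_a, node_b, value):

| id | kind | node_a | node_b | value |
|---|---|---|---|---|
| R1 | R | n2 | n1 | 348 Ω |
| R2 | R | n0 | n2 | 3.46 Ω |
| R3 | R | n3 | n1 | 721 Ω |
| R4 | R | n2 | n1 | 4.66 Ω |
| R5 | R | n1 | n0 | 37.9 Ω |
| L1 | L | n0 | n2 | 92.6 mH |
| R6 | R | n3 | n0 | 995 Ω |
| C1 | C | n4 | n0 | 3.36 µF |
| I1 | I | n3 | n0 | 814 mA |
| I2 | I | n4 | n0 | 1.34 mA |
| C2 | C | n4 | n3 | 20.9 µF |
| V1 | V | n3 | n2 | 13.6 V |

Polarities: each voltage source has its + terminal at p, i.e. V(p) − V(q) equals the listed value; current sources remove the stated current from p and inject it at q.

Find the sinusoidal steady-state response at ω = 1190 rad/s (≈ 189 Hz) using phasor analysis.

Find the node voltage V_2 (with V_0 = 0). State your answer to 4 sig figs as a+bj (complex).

Apply KCL at each of the 4 non-ground nodes and solve the resulting linear system.
Node n1: branches {R1, R3, R4, R5} → V_1 = -2.285-0.1757j
Node n2: branches {R1, R2, R4, L1, V1} → V_2 = -2.646-0.1969j
Node n3: branches {R3, R6, I1, C2, V1} → V_3 = 10.95-0.1969j
Node n4: branches {C1, I2, C2} → V_4 = 9.437-0.1232j
Source currents: i(V1)=-0.8452-0.03750j

-2.646-0.1969j V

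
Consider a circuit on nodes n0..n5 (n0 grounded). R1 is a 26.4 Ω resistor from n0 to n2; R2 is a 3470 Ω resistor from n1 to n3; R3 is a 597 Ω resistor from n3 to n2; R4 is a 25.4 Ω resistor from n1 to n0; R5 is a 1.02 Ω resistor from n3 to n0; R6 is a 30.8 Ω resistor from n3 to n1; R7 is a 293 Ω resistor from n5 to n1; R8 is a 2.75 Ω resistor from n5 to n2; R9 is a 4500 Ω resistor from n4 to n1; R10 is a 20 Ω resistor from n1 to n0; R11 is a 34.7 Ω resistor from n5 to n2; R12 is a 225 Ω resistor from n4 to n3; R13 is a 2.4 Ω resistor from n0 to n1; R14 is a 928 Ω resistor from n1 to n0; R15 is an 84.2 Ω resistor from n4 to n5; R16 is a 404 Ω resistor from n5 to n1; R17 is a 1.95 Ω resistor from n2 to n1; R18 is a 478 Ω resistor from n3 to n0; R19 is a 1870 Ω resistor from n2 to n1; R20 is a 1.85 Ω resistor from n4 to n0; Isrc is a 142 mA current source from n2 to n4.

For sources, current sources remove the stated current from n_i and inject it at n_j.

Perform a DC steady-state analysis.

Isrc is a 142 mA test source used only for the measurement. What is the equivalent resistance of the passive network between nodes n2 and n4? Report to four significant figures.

R_eq = 4.839 Ω

Element admittances at DC:
  Y(R1) = 0.03788 S between n0,n2
  Y(R2) = 0.0002882 S between n1,n3
  Y(R3) = 0.001675 S between n3,n2
  Y(R4) = 0.03937 S between n1,n0
  Y(R5) = 0.9804 S between n3,n0
  Y(R6) = 0.03247 S between n3,n1
  Y(R7) = 0.003413 S between n5,n1
  Y(R8) = 0.3636 S between n5,n2
  Y(R9) = 0.0002222 S between n4,n1
  Y(R10) = 0.05000 S between n1,n0
  Y(R11) = 0.02882 S between n5,n2
  Y(R12) = 0.004444 S between n4,n3
  Y(R13) = 0.4167 S between n0,n1
  Y(R14) = 0.001078 S between n1,n0
  Y(R15) = 0.01188 S between n4,n5
  Y(R16) = 0.002475 S between n5,n1
  Y(R17) = 0.5128 S between n2,n1
  Y(R18) = 0.002092 S between n3,n0
  Y(R19) = 0.0005348 S between n2,n1
  Y(R20) = 0.5405 S between n4,n0
  Isrc: injects 0.142 A into n4 (from n2)
Assemble and solve the 5×5 MNA system:
  V(n1)=-0.2163  V(n2)=-0.4413  V(n3)=-0.006591  V(n4)=0.2458  V(n5)=-0.4182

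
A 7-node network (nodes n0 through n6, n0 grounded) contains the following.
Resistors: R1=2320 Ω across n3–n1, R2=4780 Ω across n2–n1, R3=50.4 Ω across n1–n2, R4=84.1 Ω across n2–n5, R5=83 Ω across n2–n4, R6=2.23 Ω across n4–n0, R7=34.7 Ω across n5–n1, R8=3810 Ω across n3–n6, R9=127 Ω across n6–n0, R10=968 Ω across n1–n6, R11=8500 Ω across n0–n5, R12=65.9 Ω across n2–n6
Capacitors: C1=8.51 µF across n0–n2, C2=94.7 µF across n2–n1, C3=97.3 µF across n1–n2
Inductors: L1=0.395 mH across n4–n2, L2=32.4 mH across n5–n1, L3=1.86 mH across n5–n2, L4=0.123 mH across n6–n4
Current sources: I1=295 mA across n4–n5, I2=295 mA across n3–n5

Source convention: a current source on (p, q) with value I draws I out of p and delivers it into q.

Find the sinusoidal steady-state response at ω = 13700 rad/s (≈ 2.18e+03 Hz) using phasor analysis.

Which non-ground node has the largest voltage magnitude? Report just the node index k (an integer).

Apply KCL at each of the 6 non-ground nodes and solve the resulting linear system.
Node n1: branches {R1, R2, C2, R3, L2, R7, C3, R10} → V_1 = 3.325+2.570j
Node n2: branches {C1, L1, R2, C2, R3, R4, R5, L3, C3, R12} → V_2 = 3.253+2.582j
Node n3: branches {R1, R8, I2} → V_3 = -423.1+1.237j
Node n4: branches {L1, R5, R6, I1, L4} → V_4 = 0.6589-0.8317j
Node n5: branches {R4, L2, R7, L3, I1, R11, I2} → V_5 = 10.39+9.817j
Node n6: branches {R8, R9, R10, R12, L4} → V_6 = 0.5488-0.9524j

3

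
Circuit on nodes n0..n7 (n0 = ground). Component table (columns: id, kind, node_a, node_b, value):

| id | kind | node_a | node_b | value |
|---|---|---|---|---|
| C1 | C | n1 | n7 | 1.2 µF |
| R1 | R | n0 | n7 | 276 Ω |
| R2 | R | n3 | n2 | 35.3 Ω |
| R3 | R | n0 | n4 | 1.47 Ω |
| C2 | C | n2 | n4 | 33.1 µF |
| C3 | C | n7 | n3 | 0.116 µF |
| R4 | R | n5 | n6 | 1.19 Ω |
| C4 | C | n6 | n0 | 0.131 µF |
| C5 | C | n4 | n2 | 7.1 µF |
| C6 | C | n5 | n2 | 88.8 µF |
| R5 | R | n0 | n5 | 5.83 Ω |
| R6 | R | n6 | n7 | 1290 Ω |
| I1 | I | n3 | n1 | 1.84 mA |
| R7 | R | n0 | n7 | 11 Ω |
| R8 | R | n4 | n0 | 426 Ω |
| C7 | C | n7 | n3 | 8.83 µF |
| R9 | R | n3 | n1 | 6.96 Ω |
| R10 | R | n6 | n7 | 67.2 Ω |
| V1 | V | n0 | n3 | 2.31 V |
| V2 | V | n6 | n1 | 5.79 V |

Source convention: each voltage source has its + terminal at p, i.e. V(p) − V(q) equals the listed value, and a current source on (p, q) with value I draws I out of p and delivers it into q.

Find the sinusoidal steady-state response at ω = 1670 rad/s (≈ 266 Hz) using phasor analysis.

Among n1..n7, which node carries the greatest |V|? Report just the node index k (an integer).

1

Element admittances at ω=1670 rad/s:
  Y(C1) = 0.000+0.002004j S between n1,n7
  Y(R1) = 0.003623+0.000j S between n0,n7
  Y(R2) = 0.02833+0.000j S between n3,n2
  Y(R3) = 0.6803+0.000j S between n0,n4
  Y(C2) = 0.000+0.05528j S between n2,n4
  Y(C3) = 0.000+0.0001937j S between n7,n3
  Y(R4) = 0.8403+0.000j S between n5,n6
  Y(C4) = 0.000+0.0002188j S between n6,n0
  Y(C5) = 0.000+0.01186j S between n4,n2
  Y(C6) = 0.000+0.1483j S between n5,n2
  Y(R5) = 0.1715+0.000j S between n0,n5
  Y(R6) = 0.0007752+0.000j S between n6,n7
  I1: injects 0.00184 A into n1 (from n3)
  Y(R7) = 0.09091+0.000j S between n0,n7
  Y(R8) = 0.002347+0.000j S between n4,n0
  Y(C7) = 0.000+0.01475j S between n7,n3
  Y(R9) = 0.1437+0.000j S between n3,n1
  Y(R10) = 0.01488+0.000j S between n6,n7
  V1: constraint V(n0)−V(n3) = 2.31
  V2: constraint V(n6)−V(n1) = 5.79
Assemble and solve the 9×9 MNA system:
  V(n1)=-4.316-0.1592j  V(n2)=0.7484+0.2939j  V(n3)=-2.310+0.000j  V(n4)=-0.02146+0.07571j  V(n5)=1.153-0.1915j  V(n6)=1.474-0.1592j  V(n7)=0.1452-0.4366j
  i(V1)=0.1969-0.02213j  i(V2)=-0.2906-0.03182j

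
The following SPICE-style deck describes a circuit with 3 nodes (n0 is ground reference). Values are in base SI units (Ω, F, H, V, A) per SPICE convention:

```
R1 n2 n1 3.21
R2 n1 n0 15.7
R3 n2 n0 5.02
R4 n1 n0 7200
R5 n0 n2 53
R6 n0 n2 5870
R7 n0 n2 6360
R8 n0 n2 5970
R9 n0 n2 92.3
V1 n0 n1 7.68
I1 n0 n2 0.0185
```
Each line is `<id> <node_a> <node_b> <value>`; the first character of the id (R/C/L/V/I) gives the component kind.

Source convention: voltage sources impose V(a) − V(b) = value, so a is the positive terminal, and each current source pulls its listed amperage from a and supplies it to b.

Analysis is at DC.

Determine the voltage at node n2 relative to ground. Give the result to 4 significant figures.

-4.389 V

Element admittances at DC:
  Y(R1) = 0.3115 S between n2,n1
  Y(R2) = 0.06369 S between n1,n0
  Y(R3) = 0.1992 S between n2,n0
  Y(R4) = 0.0001389 S between n1,n0
  Y(R5) = 0.01887 S between n0,n2
  Y(R6) = 0.0001704 S between n0,n2
  Y(R7) = 0.0001572 S between n0,n2
  Y(R8) = 0.0001675 S between n0,n2
  Y(R9) = 0.01083 S between n0,n2
  V1: constraint V(n0)−V(n1) = 7.68
  I1: injects 0.0185 A into n2 (from n0)
Assemble and solve the 3×3 MNA system:
  V(n1)=-7.680  V(n2)=-4.389
  i(V1)=-1.516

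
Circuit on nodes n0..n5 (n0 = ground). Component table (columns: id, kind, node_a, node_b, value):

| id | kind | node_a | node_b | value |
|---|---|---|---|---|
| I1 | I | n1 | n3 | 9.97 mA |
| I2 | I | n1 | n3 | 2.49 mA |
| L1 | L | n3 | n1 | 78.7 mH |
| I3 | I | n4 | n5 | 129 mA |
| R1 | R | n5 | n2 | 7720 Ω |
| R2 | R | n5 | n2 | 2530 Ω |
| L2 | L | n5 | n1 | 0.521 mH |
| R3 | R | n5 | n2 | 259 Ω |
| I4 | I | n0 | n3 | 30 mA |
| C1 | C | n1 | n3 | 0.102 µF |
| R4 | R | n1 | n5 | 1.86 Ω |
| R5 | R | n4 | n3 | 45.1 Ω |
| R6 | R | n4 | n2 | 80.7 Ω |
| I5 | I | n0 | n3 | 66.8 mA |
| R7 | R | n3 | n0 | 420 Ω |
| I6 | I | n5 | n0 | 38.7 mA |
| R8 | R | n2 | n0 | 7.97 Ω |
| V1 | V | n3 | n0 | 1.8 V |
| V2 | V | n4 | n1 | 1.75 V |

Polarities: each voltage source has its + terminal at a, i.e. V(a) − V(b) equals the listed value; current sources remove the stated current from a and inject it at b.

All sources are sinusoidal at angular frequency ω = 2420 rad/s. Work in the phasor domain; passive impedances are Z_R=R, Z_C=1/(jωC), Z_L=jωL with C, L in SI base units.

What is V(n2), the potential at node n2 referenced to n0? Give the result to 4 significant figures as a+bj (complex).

-0.05927-0.05604j V

Apply KCL at each of the 5 non-ground nodes and solve the resulting linear system.
Node n1: branches {I1, I2, L1, L2, C1, R4, V2} → V_1 = -1.810-0.4975j
Node n2: branches {R1, R2, R3, R6, R8} → V_2 = -0.05927-0.05604j
Node n3: branches {I1, I2, L1, I4, C1, R5, I5, R7, V1} → V_3 = 1.800+0.000j
Node n4: branches {I3, R5, R6, V2} → V_4 = -0.05966-0.4975j
Node n5: branches {I3, R1, R2, L2, R3, R4, I6} → V_5 = -1.754-0.4121j
Source currents: i(V1)=0.06125+0.007032j, i(V2)=-0.08776+0.01650j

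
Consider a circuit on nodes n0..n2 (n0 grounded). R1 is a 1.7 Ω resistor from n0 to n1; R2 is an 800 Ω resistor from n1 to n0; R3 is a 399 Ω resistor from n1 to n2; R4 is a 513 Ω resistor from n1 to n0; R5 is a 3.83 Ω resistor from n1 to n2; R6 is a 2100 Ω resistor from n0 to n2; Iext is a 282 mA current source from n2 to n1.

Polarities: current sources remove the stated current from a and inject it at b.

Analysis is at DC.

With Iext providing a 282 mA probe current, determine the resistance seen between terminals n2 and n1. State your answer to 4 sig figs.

Element admittances at DC:
  Y(R1) = 0.5882 S between n0,n1
  Y(R2) = 0.001250 S between n1,n0
  Y(R3) = 0.002506 S between n1,n2
  Y(R4) = 0.001949 S between n1,n0
  Y(R5) = 0.2611 S between n1,n2
  Y(R6) = 0.0004762 S between n0,n2
  Iext: injects 0.282 A into n1 (from n2)
Assemble and solve the 2×2 MNA system:
  V(n1)=0.0008591  V(n2)=-1.067

R_eq = 3.787 Ω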